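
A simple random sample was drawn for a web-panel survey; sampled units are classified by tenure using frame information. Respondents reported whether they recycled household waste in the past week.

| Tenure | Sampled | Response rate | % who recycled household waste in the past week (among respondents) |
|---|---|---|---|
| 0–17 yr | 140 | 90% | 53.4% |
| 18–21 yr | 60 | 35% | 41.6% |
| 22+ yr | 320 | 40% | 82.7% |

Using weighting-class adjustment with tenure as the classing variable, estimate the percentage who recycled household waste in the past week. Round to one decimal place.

70.1%

With weight = n_sampled/n_responded per class, the weighted class total is n_sampled:
  0–17 yr: 140 × 53.4 = 7476
  18–21 yr: 60 × 41.6 = 2496
  22+ yr: 320 × 82.7 = 26,464
Adjusted estimate = 36,436 / 520 = 70.0692 → 70.1%.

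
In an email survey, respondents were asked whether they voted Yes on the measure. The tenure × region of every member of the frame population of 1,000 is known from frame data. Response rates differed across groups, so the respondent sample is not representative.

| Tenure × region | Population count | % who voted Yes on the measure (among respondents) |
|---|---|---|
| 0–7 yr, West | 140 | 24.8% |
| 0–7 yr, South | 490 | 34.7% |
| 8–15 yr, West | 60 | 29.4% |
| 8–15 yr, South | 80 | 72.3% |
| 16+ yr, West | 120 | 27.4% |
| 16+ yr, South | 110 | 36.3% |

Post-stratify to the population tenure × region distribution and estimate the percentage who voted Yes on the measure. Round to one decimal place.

35.3%

Reweight to the known tenure × region distribution:
  0–7 yr, West: (140/1,000) × 24.8 = 3.472
  0–7 yr, South: (490/1,000) × 34.7 = 17.003
  8–15 yr, West: (60/1,000) × 29.4 = 1.764
  8–15 yr, South: (80/1,000) × 72.3 = 5.784
  16+ yr, West: (120/1,000) × 27.4 = 3.288
  16+ yr, South: (110/1,000) × 36.3 = 3.993
Post-stratified estimate = 35.304 → 35.3%.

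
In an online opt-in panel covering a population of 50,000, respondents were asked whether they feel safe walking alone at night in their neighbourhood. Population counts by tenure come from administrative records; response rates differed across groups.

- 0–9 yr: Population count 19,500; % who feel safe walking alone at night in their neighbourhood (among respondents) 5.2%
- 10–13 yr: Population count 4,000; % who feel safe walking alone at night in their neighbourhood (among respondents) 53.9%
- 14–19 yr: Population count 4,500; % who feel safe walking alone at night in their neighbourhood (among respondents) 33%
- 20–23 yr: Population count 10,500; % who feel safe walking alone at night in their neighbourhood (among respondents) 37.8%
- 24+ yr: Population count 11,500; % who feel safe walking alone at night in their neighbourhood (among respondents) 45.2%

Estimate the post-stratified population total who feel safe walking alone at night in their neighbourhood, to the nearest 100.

13,800

Each cell contributes its population count × the respondent rate:
  0–9 yr: 19,500 × 5.2% = 1014
  10–13 yr: 4,000 × 53.9% = 2156
  14–19 yr: 4,500 × 33% = 1485
  20–23 yr: 10,500 × 37.8% = 3969
  24+ yr: 11,500 × 45.2% = 5198
Estimated total = 13,822 → 13,800.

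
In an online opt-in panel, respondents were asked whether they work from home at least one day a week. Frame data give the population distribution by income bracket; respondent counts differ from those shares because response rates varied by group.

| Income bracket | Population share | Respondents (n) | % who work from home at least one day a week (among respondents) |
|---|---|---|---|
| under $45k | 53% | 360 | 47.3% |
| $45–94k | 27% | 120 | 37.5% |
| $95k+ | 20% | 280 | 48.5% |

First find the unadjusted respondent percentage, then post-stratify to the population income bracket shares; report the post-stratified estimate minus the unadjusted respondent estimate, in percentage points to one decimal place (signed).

Without adjustment, the pooled respondent share is:
  (360/760)×47.3 + (120/760)×37.5 + (280/760)×48.5 = 46.1947%
Post-stratified estimate weights by population shares:
  0.53×47.3 + 0.27×37.5 + 0.2×48.5 = 44.894%
Difference = 44.894 − 46.1947 = -1.3007 pp.

-1.3 percentage points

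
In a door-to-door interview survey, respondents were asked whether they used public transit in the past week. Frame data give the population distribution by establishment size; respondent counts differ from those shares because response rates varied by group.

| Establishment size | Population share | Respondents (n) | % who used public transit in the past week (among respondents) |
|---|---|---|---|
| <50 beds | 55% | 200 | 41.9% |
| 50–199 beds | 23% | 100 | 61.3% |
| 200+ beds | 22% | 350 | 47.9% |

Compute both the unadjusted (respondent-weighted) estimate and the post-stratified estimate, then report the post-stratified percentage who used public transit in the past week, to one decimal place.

47.7%

Unadjusted (pooled respondent) estimate weights by respondent counts:
  (200/650)×41.9 + (100/650)×61.3 + (350/650)×47.9 = 48.1154%
Post-stratified estimate weights by population shares:
  0.55×41.9 + 0.23×61.3 + 0.22×47.9 = 47.682%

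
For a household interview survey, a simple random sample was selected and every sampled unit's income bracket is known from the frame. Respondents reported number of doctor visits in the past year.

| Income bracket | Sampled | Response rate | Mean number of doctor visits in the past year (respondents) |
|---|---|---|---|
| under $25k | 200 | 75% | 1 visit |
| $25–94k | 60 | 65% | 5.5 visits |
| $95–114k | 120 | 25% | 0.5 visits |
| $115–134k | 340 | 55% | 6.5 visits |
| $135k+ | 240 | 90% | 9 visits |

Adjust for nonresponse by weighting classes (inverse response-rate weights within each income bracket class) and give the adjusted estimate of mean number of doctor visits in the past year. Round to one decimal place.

Each respondent's weight = sampled/responded in their class; summing within a class gives n_sampled, so:
  under $25k: 200 × 1 = 200
  $25–94k: 60 × 5.5 = 330
  $95–114k: 120 × 0.5 = 60
  $115–134k: 340 × 6.5 = 2210
  $135k+: 240 × 9 = 2160
Adjusted estimate = 4960 / 960 = 5.16667 → 5.2.

5.2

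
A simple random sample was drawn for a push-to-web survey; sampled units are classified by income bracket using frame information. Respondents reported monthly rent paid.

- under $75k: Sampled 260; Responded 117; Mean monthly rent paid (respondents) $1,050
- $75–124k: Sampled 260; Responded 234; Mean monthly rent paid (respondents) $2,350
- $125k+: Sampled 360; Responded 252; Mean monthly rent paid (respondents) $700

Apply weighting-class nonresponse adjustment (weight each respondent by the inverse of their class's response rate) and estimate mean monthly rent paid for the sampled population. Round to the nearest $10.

$1,290

Class response rates: under $75k 117/260 = 45%, $75–124k 234/260 = 90%, $125k+ 252/360 = 70%.
Inverse-response-rate weighting restores each class to its sampled count, so class totals weight by n_sampled:
  under $75k: 260 × 1050 = 273,000
  $75–124k: 260 × 2350 = 611,000
  $125k+: 360 × 700 = 252,000
Adjusted estimate = 1,136,000 / 880 = 1290.91 → $1,290.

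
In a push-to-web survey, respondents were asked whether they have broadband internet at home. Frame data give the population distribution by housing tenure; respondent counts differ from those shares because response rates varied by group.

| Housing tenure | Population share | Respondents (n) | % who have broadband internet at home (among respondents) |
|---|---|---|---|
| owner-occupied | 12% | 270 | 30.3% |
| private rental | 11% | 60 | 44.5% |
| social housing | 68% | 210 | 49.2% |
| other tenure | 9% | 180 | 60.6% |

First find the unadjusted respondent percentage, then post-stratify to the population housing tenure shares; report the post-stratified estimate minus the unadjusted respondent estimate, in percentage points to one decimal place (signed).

Without adjustment, the pooled respondent share is:
  (270/720)×30.3 + (60/720)×44.5 + (210/720)×49.2 + (180/720)×60.6 = 44.5708%
Reweighting by population housing tenure shares:
  0.12×30.3 + 0.11×44.5 + 0.68×49.2 + 0.09×60.6 = 47.441%
Difference = 47.441 − 44.5708 = 2.8702 pp.

+2.9 percentage points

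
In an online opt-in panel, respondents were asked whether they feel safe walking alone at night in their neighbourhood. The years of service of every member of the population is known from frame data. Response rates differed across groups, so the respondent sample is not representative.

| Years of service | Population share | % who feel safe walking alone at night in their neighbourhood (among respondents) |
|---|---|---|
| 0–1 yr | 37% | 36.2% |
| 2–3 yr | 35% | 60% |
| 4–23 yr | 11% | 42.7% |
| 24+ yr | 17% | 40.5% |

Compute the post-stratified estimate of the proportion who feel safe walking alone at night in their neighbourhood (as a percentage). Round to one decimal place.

46.0%

Weight each group's respondent value by its population share:
  0–1 yr: 0.37 × 36.2 = 13.394
  2–3 yr: 0.35 × 60 = 21
  4–23 yr: 0.11 × 42.7 = 4.697
  24+ yr: 0.17 × 40.5 = 6.885
Post-stratified estimate = 45.976 → 46.0%.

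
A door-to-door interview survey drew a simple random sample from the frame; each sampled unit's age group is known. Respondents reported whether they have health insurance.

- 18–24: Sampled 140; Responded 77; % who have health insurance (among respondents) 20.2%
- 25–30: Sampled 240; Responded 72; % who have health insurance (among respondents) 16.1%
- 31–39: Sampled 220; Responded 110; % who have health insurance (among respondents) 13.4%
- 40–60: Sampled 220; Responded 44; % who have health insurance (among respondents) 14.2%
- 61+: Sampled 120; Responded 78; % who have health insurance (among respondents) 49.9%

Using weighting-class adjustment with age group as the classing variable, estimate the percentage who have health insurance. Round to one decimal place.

19.9%

Response rates by class: 18–24 77/140 = 55%, 25–30 72/240 = 30%, 31–39 110/220 = 50%, 40–60 44/220 = 20%, 61+ 78/120 = 65%.
Inverse-response-rate weighting restores each class to its sampled count, so class totals weight by n_sampled:
  18–24: 140 × 20.2 = 2828
  25–30: 240 × 16.1 = 3864
  31–39: 220 × 13.4 = 2948
  40–60: 220 × 14.2 = 3124
  61+: 120 × 49.9 = 5988
Adjusted estimate = 18,752 / 940 = 19.9489 → 19.9%.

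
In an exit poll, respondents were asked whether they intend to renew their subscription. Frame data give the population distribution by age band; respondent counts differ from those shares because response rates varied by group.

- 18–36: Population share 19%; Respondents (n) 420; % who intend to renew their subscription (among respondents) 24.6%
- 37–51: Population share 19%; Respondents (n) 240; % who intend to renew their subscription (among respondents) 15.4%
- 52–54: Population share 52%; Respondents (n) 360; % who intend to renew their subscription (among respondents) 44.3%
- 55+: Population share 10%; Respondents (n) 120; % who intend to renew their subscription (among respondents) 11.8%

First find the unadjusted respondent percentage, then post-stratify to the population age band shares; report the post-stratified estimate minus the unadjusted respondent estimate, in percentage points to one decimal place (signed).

Unadjusted (pooled respondent) estimate weights by respondent counts:
  (420/1140)×24.6 + (240/1140)×15.4 + (360/1140)×44.3 + (120/1140)×11.8 = 27.5368%
Reweighting by population age band shares:
  0.19×24.6 + 0.19×15.4 + 0.52×44.3 + 0.1×11.8 = 31.816%
Difference = 31.816 − 27.5368 = 4.2792 pp.

+4.3 percentage points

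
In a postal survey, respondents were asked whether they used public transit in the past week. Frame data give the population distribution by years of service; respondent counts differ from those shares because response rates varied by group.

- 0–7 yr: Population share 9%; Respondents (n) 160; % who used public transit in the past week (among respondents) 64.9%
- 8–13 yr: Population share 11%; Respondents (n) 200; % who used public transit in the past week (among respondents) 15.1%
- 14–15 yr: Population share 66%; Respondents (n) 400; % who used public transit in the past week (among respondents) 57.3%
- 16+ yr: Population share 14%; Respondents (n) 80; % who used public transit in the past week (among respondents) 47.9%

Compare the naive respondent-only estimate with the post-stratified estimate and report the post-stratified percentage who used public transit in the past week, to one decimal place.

Without adjustment, the pooled respondent share is:
  (160/840)×64.9 + (200/840)×15.1 + (400/840)×57.3 + (80/840)×47.9 = 47.8048%
Reweighting by population years of service shares:
  0.09×64.9 + 0.11×15.1 + 0.66×57.3 + 0.14×47.9 = 52.026%

52.0%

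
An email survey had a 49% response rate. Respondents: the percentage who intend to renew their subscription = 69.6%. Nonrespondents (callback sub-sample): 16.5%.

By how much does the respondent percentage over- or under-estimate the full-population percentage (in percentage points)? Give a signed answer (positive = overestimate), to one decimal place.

+27.1 percentage points

Nonresponse fraction = 1 − 0.49 = 0.51.
Bias = (nonresponse fraction) × (respondent percentage − nonrespondent percentage)
     = 0.51 × (69.6 − 16.5) = 0.51 × 53.1 = 27.081.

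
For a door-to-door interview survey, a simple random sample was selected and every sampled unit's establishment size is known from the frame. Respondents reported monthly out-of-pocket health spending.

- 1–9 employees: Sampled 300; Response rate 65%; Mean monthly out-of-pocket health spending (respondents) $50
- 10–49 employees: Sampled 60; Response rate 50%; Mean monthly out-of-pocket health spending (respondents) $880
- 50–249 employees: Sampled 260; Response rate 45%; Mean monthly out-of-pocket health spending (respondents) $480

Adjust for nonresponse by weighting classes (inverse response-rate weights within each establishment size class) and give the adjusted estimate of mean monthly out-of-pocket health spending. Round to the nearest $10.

$310

Each respondent's weight = sampled/responded in their class; summing within a class gives n_sampled, so:
  1–9 employees: 300 × 50 = 15,000
  10–49 employees: 60 × 880 = 52,800
  50–249 employees: 260 × 480 = 124,800
Adjusted estimate = 192,600 / 620 = 310.645 → $310.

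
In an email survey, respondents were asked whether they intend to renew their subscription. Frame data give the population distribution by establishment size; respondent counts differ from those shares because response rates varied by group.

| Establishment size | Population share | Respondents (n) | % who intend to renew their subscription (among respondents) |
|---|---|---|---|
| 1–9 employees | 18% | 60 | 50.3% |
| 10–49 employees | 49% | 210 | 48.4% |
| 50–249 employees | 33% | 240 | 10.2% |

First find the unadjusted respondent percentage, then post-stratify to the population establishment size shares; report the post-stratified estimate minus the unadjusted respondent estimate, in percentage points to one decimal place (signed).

+5.5 percentage points

Without adjustment, the pooled respondent share is:
  (60/510)×50.3 + (210/510)×48.4 + (240/510)×10.2 = 30.6471%
Post-stratifying to population shares instead:
  0.18×50.3 + 0.49×48.4 + 0.33×10.2 = 36.136%
Difference = 36.136 − 30.6471 = 5.4889 pp.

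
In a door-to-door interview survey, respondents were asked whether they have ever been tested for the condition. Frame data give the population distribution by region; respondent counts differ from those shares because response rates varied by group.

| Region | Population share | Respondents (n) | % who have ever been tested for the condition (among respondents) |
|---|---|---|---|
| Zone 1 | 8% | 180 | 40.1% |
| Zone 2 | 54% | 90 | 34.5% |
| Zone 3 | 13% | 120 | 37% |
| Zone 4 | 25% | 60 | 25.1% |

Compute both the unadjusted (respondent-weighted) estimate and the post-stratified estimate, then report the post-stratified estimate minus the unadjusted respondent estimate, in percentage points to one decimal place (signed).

-3.2 percentage points

Naive respondent-only estimate (weights = respondent counts):
  (180/450)×40.1 + (90/450)×34.5 + (120/450)×37 + (60/450)×25.1 = 36.1533%
Post-stratified estimate weights by population shares:
  0.08×40.1 + 0.54×34.5 + 0.13×37 + 0.25×25.1 = 32.923%
Difference = 32.923 − 36.1533 = -3.2303 pp.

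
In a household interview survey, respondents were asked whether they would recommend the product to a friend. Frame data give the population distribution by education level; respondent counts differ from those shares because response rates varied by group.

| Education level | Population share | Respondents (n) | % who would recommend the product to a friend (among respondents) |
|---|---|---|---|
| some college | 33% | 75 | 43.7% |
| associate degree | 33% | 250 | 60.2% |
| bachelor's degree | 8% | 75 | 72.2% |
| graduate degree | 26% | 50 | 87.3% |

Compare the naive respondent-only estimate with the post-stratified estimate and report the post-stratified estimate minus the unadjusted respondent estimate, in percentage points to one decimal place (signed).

Naive respondent-only estimate (weights = respondent counts):
  (75/450)×43.7 + (250/450)×60.2 + (75/450)×72.2 + (50/450)×87.3 = 62.4611%
Post-stratified estimate weights by population shares:
  0.33×43.7 + 0.33×60.2 + 0.08×72.2 + 0.26×87.3 = 62.761%
Difference = 62.761 − 62.4611 = 0.2999 pp.

+0.3 percentage points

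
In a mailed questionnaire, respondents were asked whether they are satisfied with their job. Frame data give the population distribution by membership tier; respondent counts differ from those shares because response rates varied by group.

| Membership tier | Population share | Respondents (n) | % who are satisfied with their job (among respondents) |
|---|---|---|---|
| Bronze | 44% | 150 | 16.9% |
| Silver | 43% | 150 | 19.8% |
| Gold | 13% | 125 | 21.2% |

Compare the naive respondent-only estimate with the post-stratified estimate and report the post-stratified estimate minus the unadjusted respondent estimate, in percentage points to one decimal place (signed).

Naive respondent-only estimate (weights = respondent counts):
  (150/425)×16.9 + (150/425)×19.8 + (125/425)×21.2 = 19.1882%
Post-stratified estimate weights by population shares:
  0.44×16.9 + 0.43×19.8 + 0.13×21.2 = 18.706%
Difference = 18.706 − 19.1882 = -0.4822 pp.

-0.5 percentage points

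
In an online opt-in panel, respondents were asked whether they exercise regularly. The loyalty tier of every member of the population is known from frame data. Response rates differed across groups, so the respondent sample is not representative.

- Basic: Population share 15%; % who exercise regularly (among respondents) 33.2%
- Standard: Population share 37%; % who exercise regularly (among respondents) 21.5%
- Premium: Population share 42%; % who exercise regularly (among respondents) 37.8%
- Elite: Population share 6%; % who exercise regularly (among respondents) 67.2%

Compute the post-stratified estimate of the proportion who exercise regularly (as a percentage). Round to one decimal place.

Reweight to the known loyalty tier distribution:
  Basic: 0.15 × 33.2 = 4.98
  Standard: 0.37 × 21.5 = 7.955
  Premium: 0.42 × 37.8 = 15.876
  Elite: 0.06 × 67.2 = 4.032
Post-stratified estimate = 32.843 → 32.8%.

32.8%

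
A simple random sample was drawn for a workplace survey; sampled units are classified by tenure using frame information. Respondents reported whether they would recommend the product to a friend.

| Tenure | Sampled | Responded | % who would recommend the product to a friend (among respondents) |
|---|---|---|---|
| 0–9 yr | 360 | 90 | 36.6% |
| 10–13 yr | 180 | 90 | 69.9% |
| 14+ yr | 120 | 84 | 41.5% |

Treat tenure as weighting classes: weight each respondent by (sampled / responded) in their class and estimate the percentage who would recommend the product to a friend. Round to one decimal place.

46.6%

Class response rates: 0–9 yr 90/360 = 25%, 10–13 yr 90/180 = 50%, 14+ yr 84/120 = 70%.
Each respondent's weight = sampled/responded in their class; summing within a class gives n_sampled, so:
  0–9 yr: 360 × 36.6 = 13,176
  10–13 yr: 180 × 69.9 = 12582
  14+ yr: 120 × 41.5 = 4980
Adjusted estimate = 30,738 / 660 = 46.5727 → 46.6%.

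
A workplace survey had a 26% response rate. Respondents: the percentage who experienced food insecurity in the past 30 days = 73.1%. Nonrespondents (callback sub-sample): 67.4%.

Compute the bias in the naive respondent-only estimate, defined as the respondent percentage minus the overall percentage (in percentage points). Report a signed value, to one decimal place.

Nonresponse fraction = 1 − 0.26 = 0.74.
Bias = (nonresponse fraction) × (respondent percentage − nonrespondent percentage)
     = 0.74 × (73.1 − 67.4) = 0.74 × 5.7 = 4.218.

+4.2 percentage points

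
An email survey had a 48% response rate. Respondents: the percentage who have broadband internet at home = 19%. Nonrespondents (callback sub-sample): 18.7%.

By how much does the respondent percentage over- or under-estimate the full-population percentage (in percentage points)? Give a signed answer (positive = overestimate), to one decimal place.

Nonresponse fraction = 1 − 0.48 = 0.52.
Bias = (nonresponse fraction) × (respondent percentage − nonrespondent percentage)
     = 0.52 × (19 − 18.7) = 0.52 × 0.3 = 0.156.

+0.2 percentage points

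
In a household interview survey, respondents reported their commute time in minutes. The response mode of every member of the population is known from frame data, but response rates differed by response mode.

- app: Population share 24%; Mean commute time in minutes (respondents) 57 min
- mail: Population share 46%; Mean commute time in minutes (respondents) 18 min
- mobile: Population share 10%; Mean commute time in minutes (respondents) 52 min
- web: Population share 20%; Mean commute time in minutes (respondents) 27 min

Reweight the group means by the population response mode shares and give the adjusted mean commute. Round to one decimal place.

Weight each group's respondent value by its population share:
  app: 0.24 × 57 = 13.68
  mail: 0.46 × 18 = 8.28
  mobile: 0.1 × 52 = 5.2
  web: 0.2 × 27 = 5.4
Post-stratified estimate = 32.56 → 32.6.

32.6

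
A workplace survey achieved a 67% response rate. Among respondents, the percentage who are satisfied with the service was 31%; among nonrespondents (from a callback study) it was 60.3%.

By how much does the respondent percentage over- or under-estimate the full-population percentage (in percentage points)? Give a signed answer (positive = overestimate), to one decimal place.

-9.7 percentage points

Nonresponse fraction = 1 − 0.67 = 0.33.
Bias = (nonresponse fraction) × (respondent percentage − nonrespondent percentage)
     = 0.33 × (31 − 60.3) = 0.33 × -29.3 = -9.669.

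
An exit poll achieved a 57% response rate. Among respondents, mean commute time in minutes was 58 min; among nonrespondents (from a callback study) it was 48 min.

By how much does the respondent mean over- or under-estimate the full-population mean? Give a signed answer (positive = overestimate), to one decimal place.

+4.3

Nonresponse fraction = 1 − 0.57 = 0.43.
Bias = (nonresponse fraction) × (respondent mean − nonrespondent mean)
     = 0.43 × (58 − 48) = 0.43 × 10 = 4.3.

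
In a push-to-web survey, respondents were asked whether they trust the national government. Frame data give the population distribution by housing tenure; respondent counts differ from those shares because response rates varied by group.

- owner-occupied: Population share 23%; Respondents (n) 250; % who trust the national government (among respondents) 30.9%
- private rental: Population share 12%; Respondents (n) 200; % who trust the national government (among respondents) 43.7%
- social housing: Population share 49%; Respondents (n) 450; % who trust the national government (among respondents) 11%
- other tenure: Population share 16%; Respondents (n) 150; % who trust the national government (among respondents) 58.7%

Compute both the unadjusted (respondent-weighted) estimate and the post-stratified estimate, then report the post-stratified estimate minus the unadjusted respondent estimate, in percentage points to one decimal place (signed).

Naive respondent-only estimate (weights = respondent counts):
  (250/1050)×30.9 + (200/1050)×43.7 + (450/1050)×11 + (150/1050)×58.7 = 28.781%
Post-stratifying to population shares instead:
  0.23×30.9 + 0.12×43.7 + 0.49×11 + 0.16×58.7 = 27.133%
Difference = 27.133 − 28.781 = -1.648 pp.

-1.6 percentage points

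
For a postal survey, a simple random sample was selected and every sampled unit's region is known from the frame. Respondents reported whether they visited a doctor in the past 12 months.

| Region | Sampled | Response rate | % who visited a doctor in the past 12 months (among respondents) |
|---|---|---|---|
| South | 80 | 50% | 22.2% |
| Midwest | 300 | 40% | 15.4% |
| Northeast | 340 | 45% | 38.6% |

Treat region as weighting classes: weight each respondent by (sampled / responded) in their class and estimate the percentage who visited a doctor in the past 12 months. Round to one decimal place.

Inverse-response-rate weighting restores each class to its sampled count, so class totals weight by n_sampled:
  South: 80 × 22.2 = 1776
  Midwest: 300 × 15.4 = 4620
  Northeast: 340 × 38.6 = 13,124
Adjusted estimate = 19,520 / 720 = 27.1111 → 27.1%.

27.1%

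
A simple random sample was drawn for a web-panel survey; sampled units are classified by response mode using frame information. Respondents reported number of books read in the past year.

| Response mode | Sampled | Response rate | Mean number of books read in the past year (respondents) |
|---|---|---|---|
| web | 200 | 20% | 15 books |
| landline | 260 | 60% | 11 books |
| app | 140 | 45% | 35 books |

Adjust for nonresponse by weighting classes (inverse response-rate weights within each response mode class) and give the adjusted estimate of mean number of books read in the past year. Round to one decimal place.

Weighting each respondent by the inverse class response rate inflates each class back to its sampled size, so the class weight is n_sampled:
  web: 200 × 15 = 3000
  landline: 260 × 11 = 2860
  app: 140 × 35 = 4900
Adjusted estimate = 10,760 / 600 = 17.9333 → 17.9.

17.9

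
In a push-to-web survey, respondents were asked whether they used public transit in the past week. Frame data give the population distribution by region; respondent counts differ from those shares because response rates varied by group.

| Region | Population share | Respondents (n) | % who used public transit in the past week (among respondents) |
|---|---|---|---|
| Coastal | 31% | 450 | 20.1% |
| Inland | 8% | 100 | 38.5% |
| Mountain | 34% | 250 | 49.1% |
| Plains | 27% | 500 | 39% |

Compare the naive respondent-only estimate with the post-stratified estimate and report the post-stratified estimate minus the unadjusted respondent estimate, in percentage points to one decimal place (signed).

+2.2 percentage points

Unadjusted (pooled respondent) estimate weights by respondent counts:
  (450/1300)×20.1 + (100/1300)×38.5 + (250/1300)×49.1 + (500/1300)×39 = 34.3615%
Post-stratifying to population shares instead:
  0.31×20.1 + 0.08×38.5 + 0.34×49.1 + 0.27×39 = 36.535%
Difference = 36.535 − 34.3615 = 2.1735 pp.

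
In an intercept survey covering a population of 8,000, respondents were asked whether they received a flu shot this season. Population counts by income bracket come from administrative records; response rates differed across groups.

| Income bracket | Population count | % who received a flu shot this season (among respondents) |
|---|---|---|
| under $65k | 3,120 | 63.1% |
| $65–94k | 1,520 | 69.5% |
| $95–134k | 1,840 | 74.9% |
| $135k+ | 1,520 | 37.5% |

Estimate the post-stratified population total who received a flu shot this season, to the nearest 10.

Estimated count per cell = population count × respondent percentage:
  under $65k: 3,120 × 63.1% = 1968.72
  $65–94k: 1,520 × 69.5% = 1056.4
  $95–134k: 1,840 × 74.9% = 1378.16
  $135k+: 1,520 × 37.5% = 570
Estimated total = 4973.28 → 4,970.

4,970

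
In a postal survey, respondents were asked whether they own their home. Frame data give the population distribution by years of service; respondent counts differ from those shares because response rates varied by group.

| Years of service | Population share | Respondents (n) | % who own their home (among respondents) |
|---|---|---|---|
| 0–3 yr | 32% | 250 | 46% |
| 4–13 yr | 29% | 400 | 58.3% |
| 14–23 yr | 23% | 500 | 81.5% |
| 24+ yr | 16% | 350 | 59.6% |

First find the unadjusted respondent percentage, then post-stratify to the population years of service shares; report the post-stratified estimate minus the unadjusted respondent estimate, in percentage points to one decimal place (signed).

-4.4 percentage points

Unadjusted (pooled respondent) estimate weights by respondent counts:
  (250/1500)×46 + (400/1500)×58.3 + (500/1500)×81.5 + (350/1500)×59.6 = 64.2867%
Reweighting by population years of service shares:
  0.32×46 + 0.29×58.3 + 0.23×81.5 + 0.16×59.6 = 59.908%
Difference = 59.908 − 64.2867 = -4.3787 pp.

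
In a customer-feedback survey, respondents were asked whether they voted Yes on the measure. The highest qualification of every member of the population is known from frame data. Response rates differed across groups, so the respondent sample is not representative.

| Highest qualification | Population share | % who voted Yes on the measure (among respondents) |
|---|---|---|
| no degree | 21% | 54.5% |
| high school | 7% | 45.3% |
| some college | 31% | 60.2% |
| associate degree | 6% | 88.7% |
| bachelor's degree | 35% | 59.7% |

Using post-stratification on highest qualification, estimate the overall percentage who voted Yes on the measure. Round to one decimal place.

59.5%

Reweight to the known highest qualification distribution:
  no degree: 0.21 × 54.5 = 11.445
  high school: 0.07 × 45.3 = 3.171
  some college: 0.31 × 60.2 = 18.662
  associate degree: 0.06 × 88.7 = 5.322
  bachelor's degree: 0.35 × 59.7 = 20.895
Post-stratified estimate = 59.495 → 59.5%.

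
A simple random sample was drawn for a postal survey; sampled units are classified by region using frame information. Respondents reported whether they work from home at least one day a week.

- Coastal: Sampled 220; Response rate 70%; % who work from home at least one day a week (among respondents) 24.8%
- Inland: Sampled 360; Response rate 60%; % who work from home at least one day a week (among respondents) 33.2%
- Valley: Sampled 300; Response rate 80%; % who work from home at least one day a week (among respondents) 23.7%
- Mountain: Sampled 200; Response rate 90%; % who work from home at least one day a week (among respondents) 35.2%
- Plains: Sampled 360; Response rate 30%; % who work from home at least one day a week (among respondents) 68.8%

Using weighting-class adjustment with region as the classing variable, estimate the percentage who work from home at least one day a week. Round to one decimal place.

Each respondent's weight = sampled/responded in their class; summing within a class gives n_sampled, so:
  Coastal: 220 × 24.8 = 5456
  Inland: 360 × 33.2 = 11952
  Valley: 300 × 23.7 = 7110
  Mountain: 200 × 35.2 = 7040
  Plains: 360 × 68.8 = 24,768
Adjusted estimate = 56,326 / 1,440 = 39.1153 → 39.1%.

39.1%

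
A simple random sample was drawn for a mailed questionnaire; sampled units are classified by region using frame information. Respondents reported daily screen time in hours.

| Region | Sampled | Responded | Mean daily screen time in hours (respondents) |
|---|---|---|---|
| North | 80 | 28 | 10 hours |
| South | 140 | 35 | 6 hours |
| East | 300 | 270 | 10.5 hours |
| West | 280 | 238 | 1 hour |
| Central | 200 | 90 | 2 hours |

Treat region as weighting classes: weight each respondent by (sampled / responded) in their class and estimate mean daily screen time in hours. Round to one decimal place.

5.5

Class response rates: North 28/80 = 35%, South 35/140 = 25%, East 270/300 = 90%, West 238/280 = 85%, Central 90/200 = 45%.
Weighting each respondent by the inverse class response rate inflates each class back to its sampled size, so the class weight is n_sampled:
  North: 80 × 10 = 800
  South: 140 × 6 = 840
  East: 300 × 10.5 = 3150
  West: 280 × 1 = 280
  Central: 200 × 2 = 400
Adjusted estimate = 5470 / 1,000 = 5.47 → 5.5.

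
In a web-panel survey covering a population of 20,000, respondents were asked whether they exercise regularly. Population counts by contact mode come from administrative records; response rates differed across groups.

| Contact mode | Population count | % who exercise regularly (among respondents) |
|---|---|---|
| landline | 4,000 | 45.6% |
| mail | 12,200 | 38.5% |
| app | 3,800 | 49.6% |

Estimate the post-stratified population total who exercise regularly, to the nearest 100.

8,400

Each cell contributes its population count × the respondent rate:
  landline: 4,000 × 45.6% = 1824
  mail: 12,200 × 38.5% = 4697
  app: 3,800 × 49.6% = 1884.8
Estimated total = 8405.8 → 8,400.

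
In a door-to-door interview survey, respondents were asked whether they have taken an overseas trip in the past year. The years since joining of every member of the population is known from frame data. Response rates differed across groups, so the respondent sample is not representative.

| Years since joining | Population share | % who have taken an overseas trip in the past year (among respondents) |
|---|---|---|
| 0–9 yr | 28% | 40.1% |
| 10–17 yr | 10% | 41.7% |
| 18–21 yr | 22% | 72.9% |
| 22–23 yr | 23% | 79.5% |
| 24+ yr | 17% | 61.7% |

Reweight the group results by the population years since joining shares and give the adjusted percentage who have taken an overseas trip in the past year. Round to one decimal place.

60.2%

Post-stratification weights by population share, not respondent share:
  0–9 yr: 0.28 × 40.1 = 11.228
  10–17 yr: 0.1 × 41.7 = 4.17
  18–21 yr: 0.22 × 72.9 = 16.038
  22–23 yr: 0.23 × 79.5 = 18.285
  24+ yr: 0.17 × 61.7 = 10.489
Post-stratified estimate = 60.21 → 60.2%.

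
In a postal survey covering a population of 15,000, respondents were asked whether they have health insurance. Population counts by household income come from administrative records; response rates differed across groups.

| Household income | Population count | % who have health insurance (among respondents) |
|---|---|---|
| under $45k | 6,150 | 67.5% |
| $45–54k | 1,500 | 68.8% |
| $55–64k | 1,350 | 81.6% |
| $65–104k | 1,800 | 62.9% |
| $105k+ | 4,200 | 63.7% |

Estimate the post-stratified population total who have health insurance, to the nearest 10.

Apply each group's respondent rate to its population count:
  under $45k: 6,150 × 67.5% = 4151.25
  $45–54k: 1,500 × 68.8% = 1032
  $55–64k: 1,350 × 81.6% = 1101.6
  $65–104k: 1,800 × 62.9% = 1132.2
  $105k+: 4,200 × 63.7% = 2675.4
Estimated total = 10092.5 → 10,090.

10,090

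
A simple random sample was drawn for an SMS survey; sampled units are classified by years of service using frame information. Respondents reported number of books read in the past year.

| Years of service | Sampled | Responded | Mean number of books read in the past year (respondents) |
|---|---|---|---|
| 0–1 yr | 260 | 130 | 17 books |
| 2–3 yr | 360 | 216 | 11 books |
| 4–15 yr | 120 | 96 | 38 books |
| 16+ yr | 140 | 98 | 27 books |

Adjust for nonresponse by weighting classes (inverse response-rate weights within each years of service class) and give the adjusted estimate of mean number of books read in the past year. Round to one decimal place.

19.0

Class response rates: 0–1 yr 130/260 = 50%, 2–3 yr 216/360 = 60%, 4–15 yr 96/120 = 80%, 16+ yr 98/140 = 70%.
Weighting each respondent by the inverse class response rate inflates each class back to its sampled size, so the class weight is n_sampled:
  0–1 yr: 260 × 17 = 4420
  2–3 yr: 360 × 11 = 3960
  4–15 yr: 120 × 38 = 4560
  16+ yr: 140 × 27 = 3780
Adjusted estimate = 16,720 / 880 = 19 → 19.0.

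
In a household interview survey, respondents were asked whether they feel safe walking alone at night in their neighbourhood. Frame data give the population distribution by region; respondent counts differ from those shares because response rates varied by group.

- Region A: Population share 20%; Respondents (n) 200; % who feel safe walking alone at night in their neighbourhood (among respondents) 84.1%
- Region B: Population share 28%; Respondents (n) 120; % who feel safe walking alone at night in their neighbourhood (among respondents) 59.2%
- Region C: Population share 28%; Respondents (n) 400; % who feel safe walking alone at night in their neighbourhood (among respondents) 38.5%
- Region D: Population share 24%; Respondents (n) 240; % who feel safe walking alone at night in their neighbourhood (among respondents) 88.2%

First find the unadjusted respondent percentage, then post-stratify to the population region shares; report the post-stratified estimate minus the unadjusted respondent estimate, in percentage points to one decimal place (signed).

+2.3 percentage points

Naive respondent-only estimate (weights = respondent counts):
  (200/960)×84.1 + (120/960)×59.2 + (400/960)×38.5 + (240/960)×88.2 = 63.0125%
Reweighting by population region shares:
  0.2×84.1 + 0.28×59.2 + 0.28×38.5 + 0.24×88.2 = 65.344%
Difference = 65.344 − 63.0125 = 2.3315 pp.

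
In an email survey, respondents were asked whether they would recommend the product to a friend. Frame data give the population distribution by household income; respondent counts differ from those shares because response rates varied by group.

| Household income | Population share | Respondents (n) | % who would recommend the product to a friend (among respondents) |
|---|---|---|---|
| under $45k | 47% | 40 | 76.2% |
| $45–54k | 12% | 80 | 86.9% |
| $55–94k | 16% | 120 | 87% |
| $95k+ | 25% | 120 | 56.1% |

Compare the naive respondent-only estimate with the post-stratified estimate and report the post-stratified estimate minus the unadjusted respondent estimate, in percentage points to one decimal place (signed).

-1.3 percentage points

Naive respondent-only estimate (weights = respondent counts):
  (40/360)×76.2 + (80/360)×86.9 + (120/360)×87 + (120/360)×56.1 = 75.4778%
Post-stratified estimate weights by population shares:
  0.47×76.2 + 0.12×86.9 + 0.16×87 + 0.25×56.1 = 74.187%
Difference = 74.187 − 75.4778 = -1.2908 pp.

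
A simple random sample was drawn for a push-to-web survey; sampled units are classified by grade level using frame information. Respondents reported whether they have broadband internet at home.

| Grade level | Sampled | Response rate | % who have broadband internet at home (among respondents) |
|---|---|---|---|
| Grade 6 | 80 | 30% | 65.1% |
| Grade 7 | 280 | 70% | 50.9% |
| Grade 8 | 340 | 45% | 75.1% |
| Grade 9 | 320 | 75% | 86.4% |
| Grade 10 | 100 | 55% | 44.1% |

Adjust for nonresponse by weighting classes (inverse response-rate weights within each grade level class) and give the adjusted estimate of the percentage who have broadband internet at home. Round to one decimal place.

Weighting each respondent by the inverse class response rate inflates each class back to its sampled size, so the class weight is n_sampled:
  Grade 6: 80 × 65.1 = 5208
  Grade 7: 280 × 50.9 = 14,252
  Grade 8: 340 × 75.1 = 25534
  Grade 9: 320 × 86.4 = 27,648
  Grade 10: 100 × 44.1 = 4410
Adjusted estimate = 77,052 / 1,120 = 68.7964 → 68.8%.

68.8%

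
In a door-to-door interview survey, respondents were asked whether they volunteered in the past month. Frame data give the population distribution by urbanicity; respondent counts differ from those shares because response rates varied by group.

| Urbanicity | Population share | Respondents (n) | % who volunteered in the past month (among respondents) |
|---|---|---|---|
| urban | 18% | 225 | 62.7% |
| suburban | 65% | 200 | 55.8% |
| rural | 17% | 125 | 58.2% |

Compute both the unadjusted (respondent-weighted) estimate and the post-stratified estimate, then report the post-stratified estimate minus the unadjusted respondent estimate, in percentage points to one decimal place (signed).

Without adjustment, the pooled respondent share is:
  (225/550)×62.7 + (200/550)×55.8 + (125/550)×58.2 = 59.1682%
Post-stratified estimate weights by population shares:
  0.18×62.7 + 0.65×55.8 + 0.17×58.2 = 57.45%
Difference = 57.45 − 59.1682 = -1.7182 pp.

-1.7 percentage points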